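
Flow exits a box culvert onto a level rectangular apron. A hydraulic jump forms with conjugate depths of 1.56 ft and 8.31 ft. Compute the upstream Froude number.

For a rectangular channel the momentum equation gives q² = ½·g·y₁·y₂·(y₁ + y₂) = ½×32.2×1.56×8.31×9.87 = 2060.
q = √2060 = 45.4 ft²/s.
V₁ = q/y₁ = 29.1 ft/s; Fr₁ = V₁/√(g·y₁) = 4.11.

Fr₁ = 4.11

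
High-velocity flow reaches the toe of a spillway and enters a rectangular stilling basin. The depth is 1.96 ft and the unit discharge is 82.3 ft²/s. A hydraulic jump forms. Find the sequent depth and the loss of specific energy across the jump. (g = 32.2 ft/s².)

V₁ = q/y₁ = 82.3/1.96 = 42.0 ft/s. Fr₁ = V₁/√(g·y₁) = 42.0/√(32.2×1.96) = 5.29.
By Bélanger, y₂/y₁ = ½[√(1 + 8Fr₁²) − 1] = ½[√224.5 − 1] = 6.99.
y₂ = 6.99 × 1.96 = 13.7 ft.
Head loss: ΔE = (y₂ − y₁)³/(4y₁y₂) = (13.7 − 1.96)³/(4×1.96×13.7) = 1620/107 = 15.1 ft.

y₂ = 13.7 ft; ΔE = 15.1 ft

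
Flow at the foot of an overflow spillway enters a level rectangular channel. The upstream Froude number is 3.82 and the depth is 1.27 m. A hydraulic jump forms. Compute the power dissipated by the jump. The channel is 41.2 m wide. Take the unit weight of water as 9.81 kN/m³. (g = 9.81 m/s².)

P = 26985 kW

Fr₁ = 3.82 (given).
Sequent-depth ratio: y₂/y₁ = ½[√(1 + 8Fr₁²) − 1] = ½[√117.7 − 1] = 4.93.
y₂ = 4.93 × 1.27 = 6.26 m.
Head loss: ΔE = (y₂ − y₁)³/(4y₁y₂) = (6.26 − 1.27)³/(4×1.27×6.26) = 124/31.8 = 3.90 m.
V₁ = Fr₁·√(g·y₁) = 3.82×√(9.81×1.27) = 13.5 m/s; q = V₁·y₁ = 17.1 m²/s. Q = q·b = 17.1 × 41.2 = 706 m³/s. P = γ·Q·ΔE = 9.81 × 706 × 3.90 = 26985 kW.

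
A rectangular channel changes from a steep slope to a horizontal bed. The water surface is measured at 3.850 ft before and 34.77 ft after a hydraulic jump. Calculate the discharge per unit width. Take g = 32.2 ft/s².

q = 288.5 ft²/s

For a rectangular channel the momentum equation gives q² = ½·g·y₁·y₂·(y₁ + y₂) = ½×32.2×3.850×34.77×38.62 = 83235.
q = √83235 = 288.5 ft²/s.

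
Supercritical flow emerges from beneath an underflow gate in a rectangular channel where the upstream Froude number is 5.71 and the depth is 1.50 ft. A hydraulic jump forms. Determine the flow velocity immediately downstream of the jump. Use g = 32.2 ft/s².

V₂ = 5.23 ft/s

Fr₁ = 5.71 (given).
From the momentum equation for a rectangular channel, y₂/y₁ = ½[√(1 + 8Fr₁²) − 1] = ½[√261.8 − 1] = 7.59.
y₂ = 7.59 × 1.50 = 11.4 ft.
V₁ = Fr₁·√(g·y₁) = 5.71×√(32.2×1.50) = 39.7 ft/s; q = V₁·y₁ = 59.5 ft²/s.
V₂ = q/y₂ = 59.5/11.4 = 5.23 ft/s.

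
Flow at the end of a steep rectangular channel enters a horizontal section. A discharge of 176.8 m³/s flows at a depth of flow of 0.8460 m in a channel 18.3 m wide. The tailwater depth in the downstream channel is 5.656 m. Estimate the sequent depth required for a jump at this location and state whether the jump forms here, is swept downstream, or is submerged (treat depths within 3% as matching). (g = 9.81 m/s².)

y₂ = 4.339 m; the jump is submerged

q = Q/b = 176.8/18.3 = 9.661 m²/s; V₁ = q/y₁ = 11.42 m/s. Fr₁ = V₁/√(g·y₁) = 3.964.
Sequent-depth ratio: y₂/y₁ = ½[√(1 + 8Fr₁²) − 1] = ½[√126.71 − 1] = 5.128.
y₂ = 5.128 × 0.8460 = 4.339 m.
Tailwater y_tw = 5.656 m: y_tw > y₂, so the jump is submerged.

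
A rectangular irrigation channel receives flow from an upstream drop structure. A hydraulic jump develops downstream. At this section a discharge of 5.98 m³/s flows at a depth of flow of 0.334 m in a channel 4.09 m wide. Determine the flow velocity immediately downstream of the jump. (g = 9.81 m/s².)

V₂ = 1.48 m/s

q = Q/b = 5.98/4.09 = 1.46 m²/s; V₁ = q/y₁ = 4.38 m/s. Fr₁ = V₁/√(g·y₁) = 2.42.
Conjugate-depth relation: y₂/y₁ = ½[√(1 + 8Fr₁²) − 1] = ½[√47.79 − 1] = 2.96.
y₂ = 2.96 × 0.334 = 0.987 m.
V₂ = q/y₂ = 1.46/0.987 = 1.48 m/s.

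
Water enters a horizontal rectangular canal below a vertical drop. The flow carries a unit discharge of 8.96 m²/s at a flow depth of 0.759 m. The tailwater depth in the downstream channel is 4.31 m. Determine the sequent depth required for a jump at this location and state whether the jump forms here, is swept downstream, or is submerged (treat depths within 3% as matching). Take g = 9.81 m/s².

V₁ = q/y₁ = 8.96/0.759 = 11.8 m/s. Fr₁ = V₁/√(g·y₁) = 11.8/√(9.81×0.759) = 4.33.
Sequent-depth ratio: y₂/y₁ = ½[√(1 + 8Fr₁²) − 1] = ½[√150.7 − 1] = 5.64.
y₂ = 5.64 × 0.759 = 4.28 m.
Tailwater y_tw = 4.31 m: y_tw ≈ y₂, so the jump forms here.

y₂ = 4.28 m; the jump forms here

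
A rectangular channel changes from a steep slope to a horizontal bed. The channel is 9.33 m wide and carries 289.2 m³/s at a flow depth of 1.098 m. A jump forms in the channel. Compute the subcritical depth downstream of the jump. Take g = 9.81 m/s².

q = Q/b = 289.2/9.33 = 31.00 m²/s; V₁ = q/y₁ = 28.23 m/s. Fr₁ = V₁/√(g·y₁) = 8.602.
By Bélanger, y₂/y₁ = ½[√(1 + 8Fr₁²) − 1] = ½[√592.90 − 1] = 11.67.
y₂ = 11.67 × 1.098 = 12.82 m.

y₂ = 12.82 m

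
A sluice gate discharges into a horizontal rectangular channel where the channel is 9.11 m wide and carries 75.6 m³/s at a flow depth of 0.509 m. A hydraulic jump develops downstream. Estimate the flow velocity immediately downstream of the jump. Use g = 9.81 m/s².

V₂ = 1.66 m/s

q = Q/b = 75.6/9.11 = 8.30 m²/s; V₁ = q/y₁ = 16.3 m/s. Fr₁ = V₁/√(g·y₁) = 7.30.
By Bélanger, y₂/y₁ = ½[√(1 + 8Fr₁²) − 1] = ½[√426.9 − 1] = 9.83.
y₂ = 9.83 × 0.509 = 5.00 m.
V₂ = q/y₂ = 8.30/5.00 = 1.66 m/s.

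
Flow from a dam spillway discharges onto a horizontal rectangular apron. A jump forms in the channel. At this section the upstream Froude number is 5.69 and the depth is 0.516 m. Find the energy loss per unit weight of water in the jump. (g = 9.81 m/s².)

ΔE = 4.82 m

Fr₁ = 5.69 (given).
From the momentum equation for a rectangular channel, y₂/y₁ = ½[√(1 + 8Fr₁²) − 1] = ½[√260.0 − 1] = 7.56.
y₂ = 7.56 × 0.516 = 3.90 m.
V₁ = Fr₁·√(g·y₁) = 5.69×√(9.81×0.516) = 12.8 m/s; q = V₁·y₁ = 6.61 m²/s. V₂ = q/y₂ = 6.61/3.90 = 1.69 m/s. E₁ = y₁ + V₁²/2g = 8.87 m; E₂ = y₂ + V₂²/2g = 4.05 m. ΔE = E₁ − E₂ = 4.82 m.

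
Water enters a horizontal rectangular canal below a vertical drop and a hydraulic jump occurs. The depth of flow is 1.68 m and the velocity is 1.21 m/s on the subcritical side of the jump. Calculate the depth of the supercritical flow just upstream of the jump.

y₁ = 0.259 m

Fr₂ = V₂/√(g·y₂) = 1.21/√(9.81×1.68) = 0.298.
Applying the sequent-depth relation in reverse, y₁/y₂ = ½[√(1 + 8Fr₂²) − 1] = ½[√1.711 − 1] = 0.154.
y₁ = 0.154 × 1.68 = 0.259 m.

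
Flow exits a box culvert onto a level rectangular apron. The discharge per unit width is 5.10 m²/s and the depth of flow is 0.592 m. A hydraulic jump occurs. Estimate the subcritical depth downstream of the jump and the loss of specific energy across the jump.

V₁ = q/y₁ = 5.10/0.592 = 8.61 m/s. Fr₁ = V₁/√(g·y₁) = 8.61/√(9.81×0.592) = 3.57.
Conjugate-depth relation: y₂/y₁ = ½[√(1 + 8Fr₁²) − 1] = ½[√103.2 − 1] = 4.58.
y₂ = 4.58 × 0.592 = 2.71 m.
Head loss: ΔE = (y₂ − y₁)³/(4y₁y₂) = (2.71 − 0.592)³/(4×0.592×2.71) = 9.52/6.42 = 1.48 m.

y₂ = 2.71 m; ΔE = 1.48 m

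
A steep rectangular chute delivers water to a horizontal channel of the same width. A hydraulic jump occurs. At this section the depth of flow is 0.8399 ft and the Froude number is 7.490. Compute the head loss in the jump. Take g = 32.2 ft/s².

ΔE = 15.68 ft

Fr₁ = 7.490 (given).
Sequent-depth ratio: y₂/y₁ = ½[√(1 + 8Fr₁²) − 1] = ½[√449.80 − 1] = 10.10.
y₂ = 10.10 × 0.8399 = 8.487 ft.
Head loss: ΔE = (y₂ − y₁)³/(4y₁y₂) = (8.487 − 0.8399)³/(4×0.8399×8.487) = 447.1/28.51 = 15.68 ft.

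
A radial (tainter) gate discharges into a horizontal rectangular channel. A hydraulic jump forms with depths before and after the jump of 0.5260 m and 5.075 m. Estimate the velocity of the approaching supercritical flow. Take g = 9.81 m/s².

For a rectangular channel the momentum equation gives q² = ½·g·y₁·y₂·(y₁ + y₂) = ½×9.81×0.5260×5.075×5.601 = 73.34.
q = √73.34 = 8.564 m²/s.
V₁ = q/y₁ = 8.564/0.5260 = 16.28 m/s.

V₁ = 16.28 m/s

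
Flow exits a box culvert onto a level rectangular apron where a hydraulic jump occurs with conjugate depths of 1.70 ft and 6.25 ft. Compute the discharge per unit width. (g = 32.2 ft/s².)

For a rectangular channel the momentum equation gives q² = ½·g·y₁·y₂·(y₁ + y₂) = ½×32.2×1.70×6.25×7.95 = 1360.
q = √1360 = 36.9 ft²/s.

q = 36.9 ft²/s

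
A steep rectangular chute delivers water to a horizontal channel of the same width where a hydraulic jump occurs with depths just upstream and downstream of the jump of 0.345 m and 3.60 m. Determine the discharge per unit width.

q = 4.90 m²/s

For a rectangular channel the momentum equation gives q² = ½·g·y₁·y₂·(y₁ + y₂) = ½×9.81×0.345×3.60×3.95 = 24.0.
q = √24.0 = 4.90 m²/s.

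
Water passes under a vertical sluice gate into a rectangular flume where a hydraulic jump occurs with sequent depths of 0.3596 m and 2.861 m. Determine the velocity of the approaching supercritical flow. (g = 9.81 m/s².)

For a rectangular channel the momentum equation gives q² = ½·g·y₁·y₂·(y₁ + y₂) = ½×9.81×0.3596×2.861×3.221 = 16.25.
q = √16.25 = 4.031 m²/s.
V₁ = q/y₁ = 4.031/0.3596 = 11.21 m/s.

V₁ = 11.21 m/s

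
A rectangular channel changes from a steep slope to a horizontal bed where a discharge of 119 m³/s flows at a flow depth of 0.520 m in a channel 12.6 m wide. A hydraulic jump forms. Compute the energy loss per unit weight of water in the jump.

ΔE = 11.5 m

q = Q/b = 119/12.6 = 9.44 m²/s; V₁ = q/y₁ = 18.2 m/s. Fr₁ = V₁/√(g·y₁) = 8.04.
From the momentum equation for a rectangular channel, y₂/y₁ = ½[√(1 + 8Fr₁²) − 1] = ½[√518.3 − 1] = 10.9.
y₂ = 10.9 × 0.520 = 5.66 m.
V₂ = q/y₂ = 9.44/5.66 = 1.67 m/s. E₁ = y₁ + V₁²/2g = 17.3 m; E₂ = y₂ + V₂²/2g = 5.80 m. ΔE = E₁ − E₂ = 11.5 m.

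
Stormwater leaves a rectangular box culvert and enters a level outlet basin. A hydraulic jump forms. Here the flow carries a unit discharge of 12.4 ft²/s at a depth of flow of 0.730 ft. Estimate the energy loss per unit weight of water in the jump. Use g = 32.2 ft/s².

ΔE = 1.72 ft

V₁ = q/y₁ = 12.4/0.730 = 17.0 ft/s. Fr₁ = V₁/√(g·y₁) = 17.0/√(32.2×0.730) = 3.50.
Conjugate-depth relation: y₂/y₁ = ½[√(1 + 8Fr₁²) − 1] = ½[√99.20 − 1] = 4.48.
y₂ = 4.48 × 0.730 = 3.27 ft.
Head loss: ΔE = (y₂ − y₁)³/(4y₁y₂) = (3.27 − 0.730)³/(4×0.730×3.27) = 16.4/9.55 = 1.72 ft.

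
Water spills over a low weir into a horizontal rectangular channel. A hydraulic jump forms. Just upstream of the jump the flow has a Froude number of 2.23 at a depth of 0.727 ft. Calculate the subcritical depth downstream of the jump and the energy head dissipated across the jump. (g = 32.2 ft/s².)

y₂ = 1.96 ft; ΔE = 0.328 ft

Fr₁ = 2.23 (given).
Conjugate-depth relation: y₂/y₁ = ½[√(1 + 8Fr₁²) − 1] = ½[√40.78 − 1] = 2.69.
y₂ = 2.69 × 0.727 = 1.96 ft.
V₁ = Fr₁·√(g·y₁) = 2.23×√(32.2×0.727) = 10.8 ft/s; q = V₁·y₁ = 7.84 ft²/s. V₂ = q/y₂ = 7.84/1.96 = 4.01 ft/s. E₁ = y₁ + V₁²/2g = 2.53 ft; E₂ = y₂ + V₂²/2g = 2.21 ft. ΔE = E₁ − E₂ = 0.328 ft.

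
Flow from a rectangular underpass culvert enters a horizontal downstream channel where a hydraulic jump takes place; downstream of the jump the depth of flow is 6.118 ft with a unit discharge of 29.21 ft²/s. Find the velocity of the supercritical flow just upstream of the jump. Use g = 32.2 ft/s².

V₂ = q/y₂ = 29.21/6.118 = 4.774 ft/s; Fr₂ = V₂/√(g·y₂) = 0.3402.
From the momentum equation (using Fr₂), y₁/y₂ = ½[√(1 + 8Fr₂²) − 1] = ½[√1.9257 − 1] = 0.1938.
y₁ = 0.1938 × 6.118 = 1.186 ft.
V₁ = q/y₁ = 29.21/1.186 = 24.63 ft/s.

V₁ = 24.63 ft/s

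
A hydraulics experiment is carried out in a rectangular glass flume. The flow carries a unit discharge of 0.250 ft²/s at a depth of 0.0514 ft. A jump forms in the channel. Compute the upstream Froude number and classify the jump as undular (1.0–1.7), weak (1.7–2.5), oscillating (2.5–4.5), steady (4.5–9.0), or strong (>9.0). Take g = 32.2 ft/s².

V₁ = q/y₁ = 0.250/0.0514 = 4.86 ft/s. Fr₁ = V₁/√(g·y₁) = 4.86/√(32.2×0.0514) = 3.78.
Fr₁ = 3.78 lies in the oscillating range.

Fr₁ = 3.78; oscillating jump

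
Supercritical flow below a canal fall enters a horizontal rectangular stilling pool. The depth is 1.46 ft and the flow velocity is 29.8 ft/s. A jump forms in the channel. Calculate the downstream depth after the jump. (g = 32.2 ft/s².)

y₂ = 8.27 ft

Fr₁ = V₁/√(g·y₁) = 29.8/√(32.2×1.46) = 4.35.
Conjugate-depth relation: y₂/y₁ = ½[√(1 + 8Fr₁²) − 1] = ½[√152.1 − 1] = 5.67.
y₂ = 5.67 × 1.46 = 8.27 ft.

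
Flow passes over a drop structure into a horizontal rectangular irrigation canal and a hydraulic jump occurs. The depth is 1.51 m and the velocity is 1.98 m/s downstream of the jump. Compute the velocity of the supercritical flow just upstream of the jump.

V₁ = 5.17 m/s

Fr₂ = V₂/√(g·y₂) = 1.98/√(9.81×1.51) = 0.514.
Applying the sequent-depth relation in reverse, y₁/y₂ = ½[√(1 + 8Fr₂²) − 1] = ½[√3.117 − 1] = 0.383.
y₁ = 0.383 × 1.51 = 0.578 m.
V₁ = q/y₁ = 2.99/0.578 = 5.17 m/s.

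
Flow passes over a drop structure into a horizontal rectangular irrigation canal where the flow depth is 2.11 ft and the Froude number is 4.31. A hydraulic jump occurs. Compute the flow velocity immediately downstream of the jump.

V₂ = 6.33 ft/s

Fr₁ = 4.31 (given).
Conjugate-depth relation: y₂/y₁ = ½[√(1 + 8Fr₁²) − 1] = ½[√149.6 − 1] = 5.62.
y₂ = 5.62 × 2.11 = 11.8 ft.
V₁ = Fr₁·√(g·y₁) = 4.31×√(32.2×2.11) = 35.5 ft/s; q = V₁·y₁ = 75.0 ft²/s.
V₂ = q/y₂ = 75.0/11.8 = 6.33 ft/s.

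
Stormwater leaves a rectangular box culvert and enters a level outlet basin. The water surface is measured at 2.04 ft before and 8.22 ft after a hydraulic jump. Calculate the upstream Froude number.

For a rectangular channel the momentum equation gives q² = ½·g·y₁·y₂·(y₁ + y₂) = ½×32.2×2.04×8.22×10.3 = 2770.
q = √2770 = 52.6 ft²/s.
V₁ = q/y₁ = 25.8 ft/s; Fr₁ = V₁/√(g·y₁) = 3.18.

Fr₁ = 3.18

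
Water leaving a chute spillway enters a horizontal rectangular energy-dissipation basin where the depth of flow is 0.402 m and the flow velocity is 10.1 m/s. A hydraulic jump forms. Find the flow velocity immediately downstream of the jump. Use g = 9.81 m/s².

V₂ = 1.51 m/s

Fr₁ = V₁/√(g·y₁) = 10.1/√(9.81×0.402) = 5.09.
By Bélanger, y₂/y₁ = ½[√(1 + 8Fr₁²) − 1] = ½[√207.9 − 1] = 6.71.
y₂ = 6.71 × 0.402 = 2.70 m.
q = V₁·y₁ = 10.1 × 0.402 = 4.06 m²/s.
V₂ = q/y₂ = 4.06/2.70 = 1.51 m/s.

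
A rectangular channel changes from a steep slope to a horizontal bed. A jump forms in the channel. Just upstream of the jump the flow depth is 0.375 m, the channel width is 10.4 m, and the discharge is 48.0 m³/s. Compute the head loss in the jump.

q = Q/b = 48.0/10.4 = 4.62 m²/s; V₁ = q/y₁ = 12.3 m/s. Fr₁ = V₁/√(g·y₁) = 6.42.
By Bélanger, y₂/y₁ = ½[√(1 + 8Fr₁²) − 1] = ½[√330.4 − 1] = 8.59.
y₂ = 8.59 × 0.375 = 3.22 m.
V₂ = q/y₂ = 4.62/3.22 = 1.43 m/s. E₁ = y₁ + V₁²/2g = 8.10 m; E₂ = y₂ + V₂²/2g = 3.33 m. ΔE = E₁ − E₂ = 4.77 m.

ΔE = 4.77 m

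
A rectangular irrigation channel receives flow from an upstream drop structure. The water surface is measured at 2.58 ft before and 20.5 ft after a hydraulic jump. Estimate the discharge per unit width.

q = 140 ft²/s

For a rectangular channel the momentum equation gives q² = ½·g·y₁·y₂·(y₁ + y₂) = ½×32.2×2.58×20.5×23.1 = 19653.
q = √19653 = 140 ft²/s.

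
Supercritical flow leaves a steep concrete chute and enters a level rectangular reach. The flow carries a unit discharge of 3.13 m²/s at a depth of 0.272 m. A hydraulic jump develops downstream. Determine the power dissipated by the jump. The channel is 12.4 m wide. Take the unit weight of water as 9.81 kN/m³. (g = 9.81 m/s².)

V₁ = q/y₁ = 3.13/0.272 = 11.5 m/s. Fr₁ = V₁/√(g·y₁) = 11.5/√(9.81×0.272) = 7.04.
Bélanger equation: y₂/y₁ = ½[√(1 + 8Fr₁²) − 1] = ½[√398.0 − 1] = 9.48.
y₂ = 9.48 × 0.272 = 2.58 m.
V₂ = q/y₂ = 3.13/2.58 = 1.21 m/s. E₁ = y₁ + V₁²/2g = 7.02 m; E₂ = y₂ + V₂²/2g = 2.65 m. ΔE = E₁ − E₂ = 4.37 m.
Q = q·b = 3.13 × 12.4 = 38.8 m³/s. P = γ·Q·ΔE = 9.81 × 38.8 × 4.37 = 1663 kW.

P = 1663 kW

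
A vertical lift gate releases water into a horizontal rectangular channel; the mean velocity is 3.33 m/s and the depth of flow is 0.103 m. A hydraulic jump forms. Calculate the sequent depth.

Fr₁ = V₁/√(g·y₁) = 3.33/√(9.81×0.103) = 3.31.
Conjugate-depth relation: y₂/y₁ = ½[√(1 + 8Fr₁²) − 1] = ½[√88.80 − 1] = 4.21.
y₂ = 4.21 × 0.103 = 0.434 m.

y₂ = 0.434 m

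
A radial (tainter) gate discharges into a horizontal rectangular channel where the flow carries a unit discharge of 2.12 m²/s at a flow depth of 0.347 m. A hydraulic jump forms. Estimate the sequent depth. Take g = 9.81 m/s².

y₂ = 1.46 m

V₁ = q/y₁ = 2.12/0.347 = 6.11 m/s. Fr₁ = V₁/√(g·y₁) = 6.11/√(9.81×0.347) = 3.31.
Bélanger equation: y₂/y₁ = ½[√(1 + 8Fr₁²) − 1] = ½[√88.72 − 1] = 4.21.
y₂ = 4.21 × 0.347 = 1.46 m.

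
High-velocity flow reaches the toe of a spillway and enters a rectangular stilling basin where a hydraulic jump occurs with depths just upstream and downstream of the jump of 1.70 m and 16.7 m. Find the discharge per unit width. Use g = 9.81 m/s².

q = 50.6 m²/s

For a rectangular channel the momentum equation gives q² = ½·g·y₁·y₂·(y₁ + y₂) = ½×9.81×1.70×16.7×18.4 = 2562.
q = √2562 = 50.6 m²/s.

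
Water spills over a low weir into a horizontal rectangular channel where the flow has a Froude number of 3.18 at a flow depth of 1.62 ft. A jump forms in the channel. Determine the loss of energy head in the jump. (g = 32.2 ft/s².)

ΔE = 2.79 ft

Fr₁ = 3.18 (given).
By Bélanger, y₂/y₁ = ½[√(1 + 8Fr₁²) − 1] = ½[√81.90 − 1] = 4.02.
y₂ = 4.02 × 1.62 = 6.52 ft.
Head loss: ΔE = (y₂ − y₁)³/(4y₁y₂) = (6.52 − 1.62)³/(4×1.62×6.52) = 118/42.3 = 2.79 ft.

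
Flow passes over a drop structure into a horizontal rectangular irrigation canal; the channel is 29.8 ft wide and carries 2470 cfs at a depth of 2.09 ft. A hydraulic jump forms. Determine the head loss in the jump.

ΔE = 12.6 ft

q = Q/b = 2470/29.8 = 82.9 ft²/s; V₁ = q/y₁ = 39.7 ft/s. Fr₁ = V₁/√(g·y₁) = 4.83.
Sequent-depth ratio: y₂/y₁ = ½[√(1 + 8Fr₁²) − 1] = ½[√188.0 − 1] = 6.35.
y₂ = 6.35 × 2.09 = 13.3 ft.
Head loss: ΔE = (y₂ − y₁)³/(4y₁y₂) = (13.3 − 2.09)³/(4×2.09×13.3) = 1402/111 = 12.6 ft.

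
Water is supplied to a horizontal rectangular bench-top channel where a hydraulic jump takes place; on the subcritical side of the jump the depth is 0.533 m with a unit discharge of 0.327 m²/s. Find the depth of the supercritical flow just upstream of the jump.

y₁ = 0.0680 m

V₂ = q/y₂ = 0.327/0.533 = 0.614 m/s; Fr₂ = V₂/√(g·y₂) = 0.268.
Applying the sequent-depth relation in reverse, y₁/y₂ = ½[√(1 + 8Fr₂²) − 1] = ½[√1.576 − 1] = 0.128.
y₁ = 0.128 × 0.533 = 0.0680 m.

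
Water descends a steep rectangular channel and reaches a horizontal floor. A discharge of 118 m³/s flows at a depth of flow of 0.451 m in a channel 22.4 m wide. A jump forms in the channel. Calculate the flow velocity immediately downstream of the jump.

V₂ = 1.59 m/s

q = Q/b = 118/22.4 = 5.27 m²/s; V₁ = q/y₁ = 11.7 m/s. Fr₁ = V₁/√(g·y₁) = 5.55.
Conjugate-depth relation: y₂/y₁ = ½[√(1 + 8Fr₁²) − 1] = ½[√247.7 − 1] = 7.37.
y₂ = 7.37 × 0.451 = 3.32 m.
V₂ = q/y₂ = 5.27/3.32 = 1.59 m/s.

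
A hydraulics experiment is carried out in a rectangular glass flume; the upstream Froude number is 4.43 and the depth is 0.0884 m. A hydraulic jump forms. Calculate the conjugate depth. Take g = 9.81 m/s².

Fr₁ = 4.43 (given).
Bélanger equation: y₂/y₁ = ½[√(1 + 8Fr₁²) − 1] = ½[√158.0 − 1] = 5.78.
y₂ = 5.78 × 0.0884 = 0.511 m.

y₂ = 0.511 m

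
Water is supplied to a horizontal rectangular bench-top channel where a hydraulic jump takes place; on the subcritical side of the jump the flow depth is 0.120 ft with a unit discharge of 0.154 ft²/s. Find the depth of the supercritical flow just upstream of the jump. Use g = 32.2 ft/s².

y₁ = 0.0660 ft

V₂ = q/y₂ = 0.154/0.120 = 1.28 ft/s; Fr₂ = V₂/√(g·y₂) = 0.653.
Applying the sequent-depth relation in reverse, y₁/y₂ = ½[√(1 + 8Fr₂²) − 1] = ½[√4.410 − 1] = 0.550.
y₁ = 0.550 × 0.120 = 0.0660 ft.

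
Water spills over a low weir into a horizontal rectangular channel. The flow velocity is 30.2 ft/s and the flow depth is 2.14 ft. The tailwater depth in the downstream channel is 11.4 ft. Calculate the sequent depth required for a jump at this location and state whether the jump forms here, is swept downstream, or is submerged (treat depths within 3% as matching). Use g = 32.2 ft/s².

y₂ = 9.99 ft; the jump is submerged

Fr₁ = V₁/√(g·y₁) = 30.2/√(32.2×2.14) = 3.64.
Conjugate-depth relation: y₂/y₁ = ½[√(1 + 8Fr₁²) − 1] = ½[√106.9 − 1] = 4.67.
y₂ = 4.67 × 2.14 = 9.99 ft.
Tailwater y_tw = 11.4 ft: y_tw > y₂, so the jump is submerged.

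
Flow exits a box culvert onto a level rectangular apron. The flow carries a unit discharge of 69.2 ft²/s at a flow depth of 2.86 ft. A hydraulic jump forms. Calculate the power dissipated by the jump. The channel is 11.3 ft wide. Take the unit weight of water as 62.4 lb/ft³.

P = 190 hp

V₁ = q/y₁ = 69.2/2.86 = 24.2 ft/s. Fr₁ = V₁/√(g·y₁) = 24.2/√(32.2×2.86) = 2.52.
Conjugate-depth relation: y₂/y₁ = ½[√(1 + 8Fr₁²) − 1] = ½[√51.86 − 1] = 3.10.
y₂ = 3.10 × 2.86 = 8.87 ft.
V₂ = q/y₂ = 69.2/8.87 = 7.80 ft/s. E₁ = y₁ + V₁²/2g = 12.0 ft; E₂ = y₂ + V₂²/2g = 9.81 ft. ΔE = E₁ − E₂ = 2.14 ft.
Q = q·b = 69.2 × 11.3 = 782 cfs. P = γ·Q·ΔE/550 = 62.4 × 782 × 2.14 / 550 = 190 hp.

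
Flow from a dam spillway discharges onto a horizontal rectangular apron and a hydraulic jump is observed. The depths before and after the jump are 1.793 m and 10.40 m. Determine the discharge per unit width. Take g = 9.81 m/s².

q = 33.40 m²/s

For a rectangular channel the momentum equation gives q² = ½·g·y₁·y₂·(y₁ + y₂) = ½×9.81×1.793×10.40×12.19 = 1115.
q = √1115 = 33.40 m²/s.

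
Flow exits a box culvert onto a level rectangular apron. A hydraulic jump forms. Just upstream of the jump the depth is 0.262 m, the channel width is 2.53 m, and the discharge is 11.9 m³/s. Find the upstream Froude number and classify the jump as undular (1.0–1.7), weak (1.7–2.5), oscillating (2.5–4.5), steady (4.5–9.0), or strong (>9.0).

Fr₁ = 11.2; strong jump

q = Q/b = 11.9/2.53 = 4.70 m²/s; V₁ = q/y₁ = 18.0 m/s. Fr₁ = V₁/√(g·y₁) = 11.2.
Fr₁ = 11.2 lies in the strong range.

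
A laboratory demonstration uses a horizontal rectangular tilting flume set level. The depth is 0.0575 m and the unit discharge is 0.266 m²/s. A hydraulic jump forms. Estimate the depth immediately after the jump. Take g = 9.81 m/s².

y₂ = 0.473 m

V₁ = q/y₁ = 0.266/0.0575 = 4.63 m/s. Fr₁ = V₁/√(g·y₁) = 4.63/√(9.81×0.0575) = 6.16.
From the momentum equation for a rectangular channel, y₂/y₁ = ½[√(1 + 8Fr₁²) − 1] = ½[√304.5 − 1] = 8.23.
y₂ = 8.23 × 0.0575 = 0.473 m.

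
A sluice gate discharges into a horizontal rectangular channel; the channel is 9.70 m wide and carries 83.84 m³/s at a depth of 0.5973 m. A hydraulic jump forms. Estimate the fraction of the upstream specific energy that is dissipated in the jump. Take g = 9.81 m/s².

q = Q/b = 83.84/9.70 = 8.643 m²/s; V₁ = q/y₁ = 14.47 m/s. Fr₁ = V₁/√(g·y₁) = 5.978.
By Bélanger, y₂/y₁ = ½[√(1 + 8Fr₁²) − 1] = ½[√286.89 − 1] = 7.969.
y₂ = 7.969 × 0.5973 = 4.760 m.
E₁ = y₁ + V₁²/2g = 11.27 m. ΔE = (y₂ − y₁)³/(4y₁y₂) = 6.342 m. ΔE/E₁ = 6.342/11.27 = 0.563.

ΔE/E₁ = 0.563 (56.3%)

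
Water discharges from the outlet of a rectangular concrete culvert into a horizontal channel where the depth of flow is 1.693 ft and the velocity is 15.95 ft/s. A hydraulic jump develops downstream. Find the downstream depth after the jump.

y₂ = 4.395 ft

Fr₁ = V₁/√(g·y₁) = 15.95/√(32.2×1.693) = 2.160.
From the momentum equation for a rectangular channel, y₂/y₁ = ½[√(1 + 8Fr₁²) − 1] = ½[√38.333 − 1] = 2.596.
y₂ = 2.596 × 1.693 = 4.395 ft.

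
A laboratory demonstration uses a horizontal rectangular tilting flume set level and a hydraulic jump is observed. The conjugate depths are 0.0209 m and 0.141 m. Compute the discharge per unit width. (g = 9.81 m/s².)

For a rectangular channel the momentum equation gives q² = ½·g·y₁·y₂·(y₁ + y₂) = ½×9.81×0.0209×0.141×0.162 = 0.00234.
q = √0.00234 = 0.0484 m²/s.

q = 0.0484 m²/s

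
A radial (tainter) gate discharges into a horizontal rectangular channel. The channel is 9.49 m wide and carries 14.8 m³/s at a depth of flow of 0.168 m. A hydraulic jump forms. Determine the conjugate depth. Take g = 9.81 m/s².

y₂ = 1.64 m

q = Q/b = 14.8/9.49 = 1.56 m²/s; V₁ = q/y₁ = 9.28 m/s. Fr₁ = V₁/√(g·y₁) = 7.23.
From the momentum equation for a rectangular channel, y₂/y₁ = ½[√(1 + 8Fr₁²) − 1] = ½[√419.3 − 1] = 9.74.
y₂ = 9.74 × 0.168 = 1.64 m.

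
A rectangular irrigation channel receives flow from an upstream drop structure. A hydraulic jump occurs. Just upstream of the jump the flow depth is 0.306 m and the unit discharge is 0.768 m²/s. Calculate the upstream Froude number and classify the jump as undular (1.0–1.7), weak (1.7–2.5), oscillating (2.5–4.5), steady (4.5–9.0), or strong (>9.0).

Fr₁ = 1.45; undular jump

V₁ = q/y₁ = 0.768/0.306 = 2.51 m/s. Fr₁ = V₁/√(g·y₁) = 2.51/√(9.81×0.306) = 1.45.
Fr₁ = 1.45 lies in the undular range.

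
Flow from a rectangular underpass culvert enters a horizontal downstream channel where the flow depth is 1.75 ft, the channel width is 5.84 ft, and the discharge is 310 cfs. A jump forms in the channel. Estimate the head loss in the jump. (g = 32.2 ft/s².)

q = Q/b = 310/5.84 = 53.1 ft²/s; V₁ = q/y₁ = 30.3 ft/s. Fr₁ = V₁/√(g·y₁) = 4.04.
By Bélanger, y₂/y₁ = ½[√(1 + 8Fr₁²) − 1] = ½[√131.6 − 1] = 5.24.
y₂ = 5.24 × 1.75 = 9.16 ft.
Head loss: ΔE = (y₂ − y₁)³/(4y₁y₂) = (9.16 − 1.75)³/(4×1.75×9.16) = 407/64.1 = 6.35 ft.

ΔE = 6.35 ft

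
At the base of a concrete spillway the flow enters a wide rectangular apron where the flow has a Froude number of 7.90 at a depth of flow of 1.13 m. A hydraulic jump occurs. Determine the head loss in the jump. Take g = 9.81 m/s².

Fr₁ = 7.90 (given).
Sequent-depth ratio: y₂/y₁ = ½[√(1 + 8Fr₁²) − 1] = ½[√500.3 − 1] = 10.7.
y₂ = 10.7 × 1.13 = 12.1 m.
Head loss: ΔE = (y₂ − y₁)³/(4y₁y₂) = (12.1 − 1.13)³/(4×1.13×12.1) = 1310/54.6 = 24.0 m.

ΔE = 24.0 m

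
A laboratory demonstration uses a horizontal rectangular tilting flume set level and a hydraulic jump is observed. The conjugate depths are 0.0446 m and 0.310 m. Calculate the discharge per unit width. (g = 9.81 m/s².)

q = 0.155 m²/s

For a rectangular channel the momentum equation gives q² = ½·g·y₁·y₂·(y₁ + y₂) = ½×9.81×0.0446×0.310×0.355 = 0.0240.
q = √0.0240 = 0.155 m²/s.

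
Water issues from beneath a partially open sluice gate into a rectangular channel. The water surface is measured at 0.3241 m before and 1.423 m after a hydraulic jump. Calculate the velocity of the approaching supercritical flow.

For a rectangular channel the momentum equation gives q² = ½·g·y₁·y₂·(y₁ + y₂) = ½×9.81×0.3241×1.423×1.747 = 3.952.
q = √3.952 = 1.988 m²/s.
V₁ = q/y₁ = 1.988/0.3241 = 6.134 m/s.

V₁ = 6.134 m/s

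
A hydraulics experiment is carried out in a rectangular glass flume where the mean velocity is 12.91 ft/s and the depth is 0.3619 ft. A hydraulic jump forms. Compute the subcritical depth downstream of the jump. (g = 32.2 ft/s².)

y₂ = 1.763 ft

Fr₁ = V₁/√(g·y₁) = 12.91/√(32.2×0.3619) = 3.782.
Conjugate-depth relation: y₂/y₁ = ½[√(1 + 8Fr₁²) − 1] = ½[√115.42 − 1] = 4.872.
y₂ = 4.872 × 0.3619 = 1.763 ft.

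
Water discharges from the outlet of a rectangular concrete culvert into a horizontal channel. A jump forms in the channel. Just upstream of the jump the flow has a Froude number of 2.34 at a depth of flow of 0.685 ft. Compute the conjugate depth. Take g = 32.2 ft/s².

y₂ = 1.95 ft

Fr₁ = 2.34 (given).
By Bélanger, y₂/y₁ = ½[√(1 + 8Fr₁²) − 1] = ½[√44.80 − 1] = 2.85.
y₂ = 2.85 × 0.685 = 1.95 ft.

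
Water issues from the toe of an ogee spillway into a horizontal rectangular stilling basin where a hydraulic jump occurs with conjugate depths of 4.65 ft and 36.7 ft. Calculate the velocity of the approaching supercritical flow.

For a rectangular channel the momentum equation gives q² = ½·g·y₁·y₂·(y₁ + y₂) = ½×32.2×4.65×36.7×41.4 = 113611.
q = √113611 = 337 ft²/s.
V₁ = q/y₁ = 337/4.65 = 72.5 ft/s.

V₁ = 72.5 ft/s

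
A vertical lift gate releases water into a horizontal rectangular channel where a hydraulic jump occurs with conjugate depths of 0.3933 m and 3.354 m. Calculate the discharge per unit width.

q = 4.924 m²/s

For a rectangular channel the momentum equation gives q² = ½·g·y₁·y₂·(y₁ + y₂) = ½×9.81×0.3933×3.354×3.747 = 24.25.
q = √24.25 = 4.924 m²/s.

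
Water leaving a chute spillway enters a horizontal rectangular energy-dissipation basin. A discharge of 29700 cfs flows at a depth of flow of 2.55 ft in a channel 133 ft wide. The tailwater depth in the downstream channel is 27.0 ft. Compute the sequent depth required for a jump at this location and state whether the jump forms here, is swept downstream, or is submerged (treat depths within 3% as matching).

q = Q/b = 29700/133 = 223 ft²/s; V₁ = q/y₁ = 87.6 ft/s. Fr₁ = V₁/√(g·y₁) = 9.66.
Conjugate-depth relation: y₂/y₁ = ½[√(1 + 8Fr₁²) − 1] = ½[√748.2 − 1] = 13.2.
y₂ = 13.2 × 2.55 = 33.6 ft.
Tailwater y_tw = 27.0 ft: y_tw < y₂, so the jump is swept downstream.

y₂ = 33.6 ft; the jump is swept downstream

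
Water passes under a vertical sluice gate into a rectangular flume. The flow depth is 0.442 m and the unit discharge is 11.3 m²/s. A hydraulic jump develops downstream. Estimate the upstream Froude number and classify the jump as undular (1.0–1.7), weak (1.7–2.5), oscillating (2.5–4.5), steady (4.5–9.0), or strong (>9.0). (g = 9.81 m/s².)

Fr₁ = 12.3; strong jump

V₁ = q/y₁ = 11.3/0.442 = 25.6 m/s. Fr₁ = V₁/√(g·y₁) = 25.6/√(9.81×0.442) = 12.3.
Fr₁ = 12.3 lies in the strong range.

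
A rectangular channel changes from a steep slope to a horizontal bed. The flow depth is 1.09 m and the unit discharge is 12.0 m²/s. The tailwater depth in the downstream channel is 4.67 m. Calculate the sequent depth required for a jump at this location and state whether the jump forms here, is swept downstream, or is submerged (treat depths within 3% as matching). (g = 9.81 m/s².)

V₁ = q/y₁ = 12.0/1.09 = 11.0 m/s. Fr₁ = V₁/√(g·y₁) = 11.0/√(9.81×1.09) = 3.37.
Conjugate-depth relation: y₂/y₁ = ½[√(1 + 8Fr₁²) − 1] = ½[√91.68 − 1] = 4.29.
y₂ = 4.29 × 1.09 = 4.67 m.
Tailwater y_tw = 4.67 m: y_tw ≈ y₂, so the jump forms here.

y₂ = 4.67 m; the jump forms here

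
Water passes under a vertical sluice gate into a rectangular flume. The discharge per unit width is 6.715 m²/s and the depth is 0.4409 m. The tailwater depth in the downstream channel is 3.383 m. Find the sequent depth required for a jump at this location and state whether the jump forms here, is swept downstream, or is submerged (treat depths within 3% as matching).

y₂ = 4.351 m; the jump is swept downstream

V₁ = q/y₁ = 6.715/0.4409 = 15.23 m/s. Fr₁ = V₁/√(g·y₁) = 15.23/√(9.81×0.4409) = 7.323.
Sequent-depth ratio: y₂/y₁ = ½[√(1 + 8Fr₁²) − 1] = ½[√430.03 − 1] = 9.869.
y₂ = 9.869 × 0.4409 = 4.351 m.
Tailwater y_tw = 3.383 m: y_tw < y₂, so the jump is swept downstream.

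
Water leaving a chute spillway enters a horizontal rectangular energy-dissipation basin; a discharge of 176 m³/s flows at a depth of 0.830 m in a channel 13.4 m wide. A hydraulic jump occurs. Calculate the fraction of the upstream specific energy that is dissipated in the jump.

q = Q/b = 176/13.4 = 13.1 m²/s; V₁ = q/y₁ = 15.8 m/s. Fr₁ = V₁/√(g·y₁) = 5.55.
Bélanger equation: y₂/y₁ = ½[√(1 + 8Fr₁²) − 1] = ½[√247.0 − 1] = 7.36.
y₂ = 7.36 × 0.830 = 6.11 m.
E₁ = y₁ + V₁²/2g = 13.6 m. ΔE = (y₂ − y₁)³/(4y₁y₂) = 7.25 m. ΔE/E₁ = 7.25/13.6 = 0.533.

ΔE/E₁ = 0.533 (53.3%)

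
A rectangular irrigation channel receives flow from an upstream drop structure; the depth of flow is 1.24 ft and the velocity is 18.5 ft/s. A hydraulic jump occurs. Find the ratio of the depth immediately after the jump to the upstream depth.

Fr₁ = V₁/√(g·y₁) = 18.5/√(32.2×1.24) = 2.93.
Conjugate-depth relation: y₂/y₁ = ½[√(1 + 8Fr₁²) − 1] = ½[√69.57 − 1] = 3.67.

y₂/y₁ = 3.67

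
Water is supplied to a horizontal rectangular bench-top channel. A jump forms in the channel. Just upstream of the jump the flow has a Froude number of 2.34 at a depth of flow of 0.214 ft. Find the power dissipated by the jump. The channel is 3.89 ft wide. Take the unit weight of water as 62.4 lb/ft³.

Fr₁ = 2.34 (given).
From the momentum equation for a rectangular channel, y₂/y₁ = ½[√(1 + 8Fr₁²) − 1] = ½[√44.80 − 1] = 2.85.
y₂ = 2.85 × 0.214 = 0.609 ft.
Head loss: ΔE = (y₂ − y₁)³/(4y₁y₂) = (0.609 − 0.214)³/(4×0.214×0.609) = 0.0617/0.521 = 0.118 ft.
V₁ = Fr₁·√(g·y₁) = 2.34×√(32.2×0.214) = 6.14 ft/s; q = V₁·y₁ = 1.31 ft²/s. Q = q·b = 1.31 × 3.89 = 5.11 cfs. P = γ·Q·ΔE/550 = 62.4 × 5.11 × 0.118 / 550 = 0.0687 hp.

P = 0.0687 hp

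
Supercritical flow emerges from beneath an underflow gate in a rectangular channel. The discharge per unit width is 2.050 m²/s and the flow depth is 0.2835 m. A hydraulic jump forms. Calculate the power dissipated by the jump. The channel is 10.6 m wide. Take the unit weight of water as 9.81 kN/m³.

P = 269.2 kW

V₁ = q/y₁ = 2.050/0.2835 = 7.231 m/s. Fr₁ = V₁/√(g·y₁) = 7.231/√(9.81×0.2835) = 4.336.
Bélanger equation: y₂/y₁ = ½[√(1 + 8Fr₁²) − 1] = ½[√151.41 − 1] = 5.652.
y₂ = 5.652 × 0.2835 = 1.602 m.
Head loss: ΔE = (y₂ − y₁)³/(4y₁y₂) = (1.602 − 0.2835)³/(4×0.2835×1.602) = 2.294/1.817 = 1.263 m.
Q = q·b = 2.050 × 10.6 = 21.73 m³/s. P = γ·Q·ΔE = 9.81 × 21.73 × 1.263 = 269.2 kW.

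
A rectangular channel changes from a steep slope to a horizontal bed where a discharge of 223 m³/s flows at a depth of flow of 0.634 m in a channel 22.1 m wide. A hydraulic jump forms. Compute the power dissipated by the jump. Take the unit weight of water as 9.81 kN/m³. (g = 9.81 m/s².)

q = Q/b = 223/22.1 = 10.1 m²/s; V₁ = q/y₁ = 15.9 m/s. Fr₁ = V₁/√(g·y₁) = 6.38.
Bélanger equation: y₂/y₁ = ½[√(1 + 8Fr₁²) − 1] = ½[√326.8 − 1] = 8.54.
y₂ = 8.54 × 0.634 = 5.41 m.
Head loss: ΔE = (y₂ − y₁)³/(4y₁y₂) = (5.41 − 0.634)³/(4×0.634×5.41) = 109/13.7 = 7.95 m.
P = γ·Q·ΔE = 9.81 × 223 × 7.95 = 17400 kW.

P = 17400 kW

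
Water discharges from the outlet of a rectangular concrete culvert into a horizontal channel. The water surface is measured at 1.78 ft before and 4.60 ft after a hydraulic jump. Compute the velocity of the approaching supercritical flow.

V₁ = 16.3 ft/s

For a rectangular channel the momentum equation gives q² = ½·g·y₁·y₂·(y₁ + y₂) = ½×32.2×1.78×4.60×6.38 = 841.
q = √841 = 29.0 ft²/s.
V₁ = q/y₁ = 29.0/1.78 = 16.3 ft/s.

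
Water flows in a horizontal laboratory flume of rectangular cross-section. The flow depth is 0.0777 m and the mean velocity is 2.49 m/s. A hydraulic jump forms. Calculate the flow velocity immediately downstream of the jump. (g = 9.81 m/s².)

V₂ = 0.699 m/s

Fr₁ = V₁/√(g·y₁) = 2.49/√(9.81×0.0777) = 2.85.
From the momentum equation for a rectangular channel, y₂/y₁ = ½[√(1 + 8Fr₁²) − 1] = ½[√66.07 − 1] = 3.56.
y₂ = 3.56 × 0.0777 = 0.277 m.
q = V₁·y₁ = 2.49 × 0.0777 = 0.193 m²/s.
V₂ = q/y₂ = 0.193/0.277 = 0.699 m/s.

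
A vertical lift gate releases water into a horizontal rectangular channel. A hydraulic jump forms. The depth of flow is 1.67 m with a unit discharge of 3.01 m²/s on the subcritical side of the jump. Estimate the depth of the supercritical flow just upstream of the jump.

y₁ = 0.508 m

V₂ = q/y₂ = 3.01/1.67 = 1.80 m/s; Fr₂ = V₂/√(g·y₂) = 0.445.
The Bélanger relation is symmetric: y₁/y₂ = ½[√(1 + 8Fr₂²) − 1] = ½[√2.586 − 1] = 0.304.
y₁ = 0.304 × 1.67 = 0.508 m.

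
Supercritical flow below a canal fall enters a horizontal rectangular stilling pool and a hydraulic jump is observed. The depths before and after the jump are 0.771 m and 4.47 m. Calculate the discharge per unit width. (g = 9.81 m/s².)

For a rectangular channel the momentum equation gives q² = ½·g·y₁·y₂·(y₁ + y₂) = ½×9.81×0.771×4.47×5.24 = 88.6.
q = √88.6 = 9.41 m²/s.

q = 9.41 m²/s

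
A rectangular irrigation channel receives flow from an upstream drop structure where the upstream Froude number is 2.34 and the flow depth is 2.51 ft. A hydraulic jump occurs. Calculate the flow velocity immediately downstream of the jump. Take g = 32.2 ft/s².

Fr₁ = 2.34 (given).
Conjugate-depth relation: y₂/y₁ = ½[√(1 + 8Fr₁²) − 1] = ½[√44.80 − 1] = 2.85.
y₂ = 2.85 × 2.51 = 7.15 ft.
V₁ = Fr₁·√(g·y₁) = 2.34×√(32.2×2.51) = 21.0 ft/s; q = V₁·y₁ = 52.8 ft²/s.
V₂ = q/y₂ = 52.8/7.15 = 7.39 ft/s.

V₂ = 7.39 ft/s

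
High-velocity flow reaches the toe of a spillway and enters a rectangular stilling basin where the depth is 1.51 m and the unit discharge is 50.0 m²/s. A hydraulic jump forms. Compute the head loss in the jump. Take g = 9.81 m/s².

ΔE = 39.4 m

V₁ = q/y₁ = 50.0/1.51 = 33.1 m/s. Fr₁ = V₁/√(g·y₁) = 33.1/√(9.81×1.51) = 8.60.
Bélanger equation: y₂/y₁ = ½[√(1 + 8Fr₁²) − 1] = ½[√593.1 − 1] = 11.7.
y₂ = 11.7 × 1.51 = 17.6 m.
V₂ = q/y₂ = 50.0/17.6 = 2.84 m/s. E₁ = y₁ + V₁²/2g = 57.4 m; E₂ = y₂ + V₂²/2g = 18.0 m. ΔE = E₁ − E₂ = 39.4 m.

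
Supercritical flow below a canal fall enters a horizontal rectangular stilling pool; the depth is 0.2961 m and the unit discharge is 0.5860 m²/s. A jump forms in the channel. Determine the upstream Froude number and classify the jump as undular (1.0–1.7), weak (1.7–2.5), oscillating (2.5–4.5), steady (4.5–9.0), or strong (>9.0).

Fr₁ = 1.161; undular jump

V₁ = q/y₁ = 0.5860/0.2961 = 1.979 m/s. Fr₁ = V₁/√(g·y₁) = 1.979/√(9.81×0.2961) = 1.161.
Fr₁ = 1.161 lies in the undular range.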